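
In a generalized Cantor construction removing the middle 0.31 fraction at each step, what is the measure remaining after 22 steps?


Step 1: At each step, fraction remaining = 1 - 0.31 = 0.69
Step 2: After 22 steps, measure = (0.69)^22
Result = 2.848918e-04


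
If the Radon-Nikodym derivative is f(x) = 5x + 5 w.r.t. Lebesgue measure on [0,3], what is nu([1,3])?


nu(A) = integral_A (dnu/dmu) dmu = integral_1^3 (5x + 5) dx
Step 1: Antiderivative F(x) = (5/2)x^2 + 5x
Step 2: F(3) = (5/2)*3^2 + 5*3 = 22.5 + 15 = 37.5
Step 3: F(1) = (5/2)*1^2 + 5*1 = 2.5 + 5 = 7.5
Step 4: nu([1,3]) = F(3) - F(1) = 37.5 - 7.5 = 30


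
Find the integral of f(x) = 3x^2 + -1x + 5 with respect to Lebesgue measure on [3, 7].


The Lebesgue integral of a Riemann-integrable function agrees with the Riemann integral.
Antiderivative F(x) = (3/3)x^3 + (-1/2)x^2 + 5x
F(7) = (3/3)*7^3 + (-1/2)*7^2 + 5*7
     = (3/3)*343 + (-1/2)*49 + 5*7
     = 343 + -24.5 + 35
     = 353.5
F(3) = 37.5
Integral = F(7) - F(3) = 353.5 - 37.5 = 316


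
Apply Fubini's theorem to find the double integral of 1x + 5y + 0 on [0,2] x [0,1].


By Fubini, integrate in x first, then y.
Step 1: Fix y, integrate over x in [0,2]:
  integral(1x + 5y + 0, x=0..2)
  = 1*(2^2 - 0^2)/2 + (5y + 0)*(2 - 0)
  = 2 + (5y + 0)*2
  = 2 + 10y + 0
  = 2 + 10y
Step 2: Integrate over y in [0,1]:
  integral(2 + 10y, y=0..1)
  = 2*1 + 10*(1^2 - 0^2)/2
  = 2 + 5
  = 7


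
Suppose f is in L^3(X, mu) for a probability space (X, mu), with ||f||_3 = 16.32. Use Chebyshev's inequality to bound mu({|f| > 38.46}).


Chebyshev/Markov inequality: mu(|f| > eps) <= (||f||_p / eps)^p
Step 1: ||f||_3 / eps = 16.32 / 38.46 = 0.424337
Step 2: Raise to power p = 3:
  (0.424337)^3 = 0.076407
Step 3: Therefore mu(|f| > 38.46) <= 0.076407


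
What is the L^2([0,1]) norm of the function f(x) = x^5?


Step 1: ||f||_2 = (integral_0^1 |x^5|^2 dx)^(1/2)
     = (integral_0^1 x^10 dx)^(1/2)
Step 2: integral_0^1 x^10 dx = [x^11/(11)] from 0 to 1 = 1^11/11
     = 1/11 = 0.090909
Step 3: ||f||_2 = (0.090909)^(1/2) = 0.301511


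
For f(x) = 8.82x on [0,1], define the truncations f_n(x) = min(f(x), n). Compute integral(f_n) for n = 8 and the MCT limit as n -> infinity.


f(x) = 8.82x on [0,1]; f_n(x) = min(8.82x, n). At n = 8:
Step 1: f(x) reaches 8 at x = 8/8.82 = 0.907029
Step 2: integral(f_8) = integral(8.82x, 0, 0.907029) + integral(8, 0.907029, 1)
       = 8.82*0.907029^2/2 + 8*(1 - 0.907029)
       = 3.628118 + 0.743764
       = 4.371882
Step 3: As n -> infinity, f_n increases to f, so by MCT integral(f_n) -> integral(f) = 8.82/2 = 4.41.
Convergence: integral(f_8) = 4.371882 -> 4.41 as n -> infinity


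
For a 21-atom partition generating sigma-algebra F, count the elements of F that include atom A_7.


Each element of F is a union of some subset S of the 21 atoms.
The element contains A_7 iff A_7 is in S.
So we count subsets S of {A_1,...,A_21} with A_7 in S: choose freely among the other 20 atoms.
Count = 2^(21-1) = 2^20 = 1048576.


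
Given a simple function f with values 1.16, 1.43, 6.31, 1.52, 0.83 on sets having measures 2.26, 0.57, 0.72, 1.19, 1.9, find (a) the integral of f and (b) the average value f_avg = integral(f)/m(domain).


Step 1: Integral = sum(value_i * measure_i)
= 1.16*2.26 + 1.43*0.57 + 6.31*0.72 + 1.52*1.19 + 0.83*1.9
= 2.6216 + 0.8151 + 4.5432 + 1.8088 + 1.577
= 11.3657
Step 2: Total measure of domain = 2.26 + 0.57 + 0.72 + 1.19 + 1.9 = 6.64
Step 3: Average value = 11.3657 / 6.64 = 1.711702


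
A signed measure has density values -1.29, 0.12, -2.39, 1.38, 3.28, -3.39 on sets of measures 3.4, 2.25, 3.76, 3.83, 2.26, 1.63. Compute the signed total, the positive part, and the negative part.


Step 1: Compute signed measure on each set:
  Set 1: -1.29 * 3.4 = -4.386
  Set 2: 0.12 * 2.25 = 0.27
  Set 3: -2.39 * 3.76 = -8.9864
  Set 4: 1.38 * 3.83 = 5.2854
  Set 5: 3.28 * 2.26 = 7.4128
  Set 6: -3.39 * 1.63 = -5.5257
Step 2: Total signed measure = (-4.386) + (0.27) + (-8.9864) + (5.2854) + (7.4128) + (-5.5257)
     = -5.9299
Step 3: Positive part mu+(X) = sum of positive contributions = 12.9682
Step 4: Negative part mu-(X) = |sum of negative contributions| = 18.8981


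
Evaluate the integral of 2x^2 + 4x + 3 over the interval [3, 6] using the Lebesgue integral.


The Lebesgue integral of a Riemann-integrable function agrees with the Riemann integral.
Antiderivative F(x) = (2/3)x^3 + (4/2)x^2 + 3x
F(6) = (2/3)*6^3 + (4/2)*6^2 + 3*6
     = (2/3)*216 + (4/2)*36 + 3*6
     = 144 + 72 + 18
     = 234
F(3) = 45
Integral = F(6) - F(3) = 234 - 45 = 189


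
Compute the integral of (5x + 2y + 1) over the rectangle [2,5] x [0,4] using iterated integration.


By Fubini, integrate in x first, then y.
Step 1: Fix y, integrate over x in [2,5]:
  integral(5x + 2y + 1, x=2..5)
  = 5*(5^2 - 2^2)/2 + (2y + 1)*(5 - 2)
  = 52.5 + (2y + 1)*3
  = 52.5 + 6y + 3
  = 55.5 + 6y
Step 2: Integrate over y in [0,4]:
  integral(55.5 + 6y, y=0..4)
  = 55.5*4 + 6*(4^2 - 0^2)/2
  = 222 + 48
  = 270


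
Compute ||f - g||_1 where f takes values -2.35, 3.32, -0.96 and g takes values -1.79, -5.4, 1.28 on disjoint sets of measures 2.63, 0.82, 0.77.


Step 1: Compute differences f_i - g_i:
  -2.35 - -1.79 = -0.56
  3.32 - -5.4 = 8.72
  -0.96 - 1.28 = -2.24
Step 2: Compute |diff|^1 * measure for each set:
  |-0.56|^1 * 2.63 = 0.56 * 2.63 = 1.4728
  |8.72|^1 * 0.82 = 8.72 * 0.82 = 7.1504
  |-2.24|^1 * 0.77 = 2.24 * 0.77 = 1.7248
Step 3: Sum = 10.348
Step 4: ||f-g||_1 = (10.348)^(1/1) = 10.348


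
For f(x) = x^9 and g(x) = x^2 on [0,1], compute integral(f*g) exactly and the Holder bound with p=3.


Step 1: Exact integral of f*g = integral(x^11, 0, 1) = 1/12
     = 0.083333
Step 2: Holder bound with p=3, q=1.5:
  ||f||_p = (integral x^27 dx)^(1/3) = (1/28)^(1/3) = 0.329317
  ||g||_q = (integral x^3 dx)^(1/1.5) = (1/4)^(1/1.5) = 0.39685
Step 3: Holder bound = ||f||_p * ||g||_q = 0.329317 * 0.39685 = 0.130689
Verification: 0.083333 <= 0.130689 (Holder holds)


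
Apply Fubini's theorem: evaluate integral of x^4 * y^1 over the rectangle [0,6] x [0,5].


By Fubini's theorem, the double integral factors as a product of single integrals:
Step 1: integral_0^6 x^4 dx = [x^5/5] from 0 to 6
     = 6^5/5 = 1555.2
Step 2: integral_0^5 y^1 dy = [y^2/2] from 0 to 5
     = 5^2/2 = 12.5
Step 3: Double integral = 1555.2 * 12.5 = 19440


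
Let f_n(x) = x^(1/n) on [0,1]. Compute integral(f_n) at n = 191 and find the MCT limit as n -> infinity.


At n = 191: f_191(x) = x^(1/191).
Step 1: integral(x^(1/191), 0, 1) = [x^(1/191+1) / (1/191+1)] from 0 to 1
     = 1 / (1/191 + 1) = 1 / ((191+1)/191) = 191/(191+1)
     = 191/192 = 0.994792
Step 2: As n -> infinity, f_n(x) = x^(1/n) -> 1 for x in (0,1], and f_n is increasing in n.
By MCT, lim_n integral(f_n) = integral(lim_n f_n) = integral(1, 0, 1) = 1.
Step 3: Verify convergence: 191/192 = 0.994792 -> 1


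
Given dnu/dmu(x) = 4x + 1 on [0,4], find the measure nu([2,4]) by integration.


nu(A) = integral_A (dnu/dmu) dmu = integral_2^4 (4x + 1) dx
Step 1: Antiderivative F(x) = (4/2)x^2 + 1x
Step 2: F(4) = (4/2)*4^2 + 1*4 = 32 + 4 = 36
Step 3: F(2) = (4/2)*2^2 + 1*2 = 8 + 2 = 10
Step 4: nu([2,4]) = F(4) - F(2) = 36 - 10 = 26


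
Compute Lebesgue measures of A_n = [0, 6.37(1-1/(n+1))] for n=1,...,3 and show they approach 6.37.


By continuity of measure from below: if A_n increases to A, then m(A_n) -> m(A).
Here A = [0, 6.37], so m(A) = 6.37
Step 1: a_1 = 6.37*(1 - 1/2) = 3.185, m(A_1) = 3.185
Step 2: a_2 = 6.37*(1 - 1/3) = 4.2467, m(A_2) = 4.2467
Step 3: a_3 = 6.37*(1 - 1/4) = 4.7775, m(A_3) = 4.7775
Limit: m(A_n) -> m([0,6.37]) = 6.37


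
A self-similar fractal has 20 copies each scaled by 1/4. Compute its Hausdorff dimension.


For a self-similar set with N copies scaled by 1/r:
dim_H = log(N)/log(r) = log(20)/log(4)
= 2.995732/1.386294
= 2.160964


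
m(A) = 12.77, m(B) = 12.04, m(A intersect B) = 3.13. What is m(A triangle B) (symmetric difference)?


m(A Delta B) = m(A) + m(B) - 2*m(A n B)
= 12.77 + 12.04 - 2*3.13
= 12.77 + 12.04 - 6.26
= 18.55


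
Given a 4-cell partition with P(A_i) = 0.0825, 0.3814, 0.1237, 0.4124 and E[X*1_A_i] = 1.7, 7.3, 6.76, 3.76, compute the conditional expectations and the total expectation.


For each cell A_i: E[X|A_i] = E[X*1_A_i] / P(A_i)
Step 1: E[X|A_1] = 1.7 / 0.0825 = 20.606061
Step 2: E[X|A_2] = 7.3 / 0.3814 = 19.14001
Step 3: E[X|A_3] = 6.76 / 0.1237 = 54.648343
Step 4: E[X|A_4] = 3.76 / 0.4124 = 9.117362
Verification: E[X] = sum E[X*1_A_i] = 1.7 + 7.3 + 6.76 + 3.76 = 19.52


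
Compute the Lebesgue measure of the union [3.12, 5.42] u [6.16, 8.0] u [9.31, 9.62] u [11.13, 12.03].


For pairwise disjoint intervals, m(union) = sum of lengths.
= (5.42 - 3.12) + (8.0 - 6.16) + (9.62 - 9.31) + (12.03 - 11.13)
= 2.3 + 1.84 + 0.31 + 0.9
= 5.35


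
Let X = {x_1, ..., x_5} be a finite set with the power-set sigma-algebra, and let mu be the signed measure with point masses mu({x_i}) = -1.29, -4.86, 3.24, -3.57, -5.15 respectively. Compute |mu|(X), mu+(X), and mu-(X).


Step 1: Every measurable set is a union of atoms (the cells / points), so a Hahn decomposition is
  obtained by grouping atoms by sign: P = union of atoms with mu > 0, N = union of the remaining atoms.
  Atoms in P (indices): 3;  atoms in N (indices): 1, 2, 4, 5
  Positive values: 3.24
  Negative values: -1.29, -4.86, -3.57, -5.15
Step 2: mu+(X) = mu(P) = sum of positive atom values = 3.24
Step 3: mu-(X) = -mu(N) = sum of |negative atom values| = 14.87
Step 4: |mu|(X) = mu+(X) + mu-(X) = 3.24 + 14.87 = 18.11


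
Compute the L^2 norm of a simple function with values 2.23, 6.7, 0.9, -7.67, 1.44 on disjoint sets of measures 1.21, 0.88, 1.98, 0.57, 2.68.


Step 1: Compute |f_i|^2 for each value:
  |2.23|^2 = 4.9729
  |6.7|^2 = 44.89
  |0.9|^2 = 0.81
  |-7.67|^2 = 58.8289
  |1.44|^2 = 2.0736
Step 2: Multiply by measures and sum:
  4.9729 * 1.21 = 6.017209
  44.89 * 0.88 = 39.5032
  0.81 * 1.98 = 1.6038
  58.8289 * 0.57 = 33.532473
  2.0736 * 2.68 = 5.557248
Sum = 6.017209 + 39.5032 + 1.6038 + 33.532473 + 5.557248 = 86.21393
Step 3: Take the p-th root:
||f||_2 = (86.21393)^(1/2) = 9.285146


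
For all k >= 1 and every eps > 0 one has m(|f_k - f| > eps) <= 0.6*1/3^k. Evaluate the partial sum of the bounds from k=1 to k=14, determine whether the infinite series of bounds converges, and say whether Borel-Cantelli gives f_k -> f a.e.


Step 1: List the terms 0.6*1/3^k for k = 1 to 14:
  k=1: 0.2
  k=2: 0.066667
  k=3: 0.022222
  k=4: 0.007407
  k=5: 0.002469
  k=6: 8.230453e-04
  k=7: 2.743484e-04
  k=8: 9.144947e-05
  k=9: 3.048316e-05
  k=10: 1.016105e-05
  k=11: 3.387018e-06
  k=12: 1.129006e-06
  k=13: 3.763353e-07
  k=14: 1.254451e-07
Step 2: Partial sum = 0.2 + 0.066667 + 0.022222 + 0.007407 + 0.002469 + 8.230453e-04 + 2.743484e-04 + 9.144947e-05 + 3.048316e-05 + 1.016105e-05 + 3.387018e-06 + 1.129006e-06 + 3.763353e-07 + 1.254451e-07
     = 0.3
Step 3: The full series sum_(k>=1) 0.6*1/3^k converges (geometric series with ratio 1/3 < 1; a constant multiple of a convergent series converges).
Step 4: Fix eps > 0. Since sum_k m(|f_k - f| > eps) < infinity, the Borel-Cantelli lemma gives
        m(limsup_k {|f_k - f| > eps}) = 0, i.e. for a.e. x, |f_k(x) - f(x)| <= eps for all large k.
        Applying this with eps = 1/j for j = 1, 2, ... and intersecting the countably many full-measure sets,
        for a.e. x we get limsup_k |f_k(x) - f(x)| <= 1/j for every j, hence f_k -> f almost everywhere.
Conclusion: series converges; Borel-Cantelli yields f_k -> f a.e.


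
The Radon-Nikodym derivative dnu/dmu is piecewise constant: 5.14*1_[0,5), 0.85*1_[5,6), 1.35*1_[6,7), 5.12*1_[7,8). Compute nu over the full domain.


Integrate each piece of the Radon-Nikodym derivative:
Step 1: integral_0^5 5.14 dx = 5.14*(5-0) = 5.14*5 = 25.7
Step 2: integral_5^6 0.85 dx = 0.85*(6-5) = 0.85*1 = 0.85
Step 3: integral_6^7 1.35 dx = 1.35*(7-6) = 1.35*1 = 1.35
Step 4: integral_7^8 5.12 dx = 5.12*(8-7) = 5.12*1 = 5.12
Total: 25.7 + 0.85 + 1.35 + 5.12 = 33.02


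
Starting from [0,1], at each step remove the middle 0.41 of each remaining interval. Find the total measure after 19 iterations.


Step 1: At each step, fraction remaining = 1 - 0.41 = 0.59
Step 2: After 19 steps, measure = (0.59)^19
Result = 4.427802e-05


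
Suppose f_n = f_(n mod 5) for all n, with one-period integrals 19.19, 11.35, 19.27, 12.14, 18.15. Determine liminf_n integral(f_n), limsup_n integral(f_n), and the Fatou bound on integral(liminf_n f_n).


The sequence (integral(f_n)) is periodic with period 5, repeating the values 19.19, 11.35, 19.27, 12.14, 18.15 indefinitely.
Step 1: For a periodic sequence, every tail (a_m, a_(m+1), ...) contains all 5 period values infinitely often.
Step 2: Hence inf of every tail = min of the period values = min(19.19, 11.35, 19.27, 12.14, 18.15) = 11.35.
        liminf_n integral(f_n) = sup over m of (inf of tail from m) = 11.35.
Step 3: Similarly sup of every tail = max of the period values = 19.27.
        limsup_n integral(f_n) = 19.27.
Step 4: Fatou's lemma: integral(liminf_n f_n) <= liminf_n integral(f_n) = 11.35.
        So the integral of the pointwise liminf is at most 11.35.


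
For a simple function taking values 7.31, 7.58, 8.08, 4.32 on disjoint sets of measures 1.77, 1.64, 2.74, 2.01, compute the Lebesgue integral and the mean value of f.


Step 1: Integral = sum(value_i * measure_i)
= 7.31*1.77 + 7.58*1.64 + 8.08*2.74 + 4.32*2.01
= 12.9387 + 12.4312 + 22.1392 + 8.6832
= 56.1923
Step 2: Total measure of domain = 1.77 + 1.64 + 2.74 + 2.01 = 8.16
Step 3: Average value = 56.1923 / 8.16 = 6.886311


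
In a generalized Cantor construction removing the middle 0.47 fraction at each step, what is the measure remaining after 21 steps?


Step 1: At each step, fraction remaining = 1 - 0.47 = 0.53
Step 2: After 21 steps, measure = (0.53)^21
Result = 1.621038e-06


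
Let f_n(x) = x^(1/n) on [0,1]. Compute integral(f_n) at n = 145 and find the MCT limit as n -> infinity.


At n = 145: f_145(x) = x^(1/145).
Step 1: integral(x^(1/145), 0, 1) = [x^(1/145+1) / (1/145+1)] from 0 to 1
     = 1 / (1/145 + 1) = 1 / ((145+1)/145) = 145/(145+1)
     = 145/146 = 0.993151
Step 2: As n -> infinity, f_n(x) = x^(1/n) -> 1 for x in (0,1], and f_n is increasing in n.
By MCT, lim_n integral(f_n) = integral(lim_n f_n) = integral(1, 0, 1) = 1.
Step 3: Verify convergence: 145/146 = 0.993151 -> 1


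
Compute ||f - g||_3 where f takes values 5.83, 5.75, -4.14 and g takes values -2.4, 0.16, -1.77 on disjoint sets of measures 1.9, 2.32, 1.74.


Step 1: Compute differences f_i - g_i:
  5.83 - -2.4 = 8.23
  5.75 - 0.16 = 5.59
  -4.14 - -1.77 = -2.37
Step 2: Compute |diff|^3 * measure for each set:
  |8.23|^3 * 1.9 = 557.441767 * 1.9 = 1059.139357
  |5.59|^3 * 2.32 = 174.676879 * 2.32 = 405.250359
  |-2.37|^3 * 1.74 = 13.312053 * 1.74 = 23.162972
Step 3: Sum = 1487.552689
Step 4: ||f-g||_3 = (1487.552689)^(1/3) = 11.415391


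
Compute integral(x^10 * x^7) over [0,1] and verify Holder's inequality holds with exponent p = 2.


Step 1: Exact integral of f*g = integral(x^17, 0, 1) = 1/18
     = 0.055556
Step 2: Holder bound with p=2, q=2:
  ||f||_p = (integral x^20 dx)^(1/2) = (1/21)^(1/2) = 0.218218
  ||g||_q = (integral x^14 dx)^(1/2) = (1/15)^(1/2) = 0.258199
Step 3: Holder bound = ||f||_p * ||g||_q = 0.218218 * 0.258199 = 0.056344
Verification: 0.055556 <= 0.056344 (Holder holds)


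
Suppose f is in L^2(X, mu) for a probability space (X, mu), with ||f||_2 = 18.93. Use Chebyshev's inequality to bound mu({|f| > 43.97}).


Chebyshev/Markov inequality: mu(|f| > eps) <= (||f||_p / eps)^p
Step 1: ||f||_2 / eps = 18.93 / 43.97 = 0.430521
Step 2: Raise to power p = 2:
  (0.430521)^2 = 0.185348
Step 3: Therefore mu(|f| > 43.97) <= 0.185348


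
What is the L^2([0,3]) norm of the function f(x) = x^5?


Step 1: ||f||_2 = (integral_0^3 |x^5|^2 dx)^(1/2)
     = (integral_0^3 x^10 dx)^(1/2)
Step 2: integral_0^3 x^10 dx = [x^11/(11)] from 0 to 3 = 3^11/11
     = 177147/11 = 16104.272727
Step 3: ||f||_2 = (16104.272727)^(1/2) = 126.902611


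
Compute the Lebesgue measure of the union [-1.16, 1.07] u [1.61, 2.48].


For pairwise disjoint intervals, m(union) = sum of lengths.
= (1.07 - -1.16) + (2.48 - 1.61)
= 2.23 + 0.87
= 3.1


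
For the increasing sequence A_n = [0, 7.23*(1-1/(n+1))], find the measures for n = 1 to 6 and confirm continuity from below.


By continuity of measure from below: if A_n increases to A, then m(A_n) -> m(A).
Here A = [0, 7.23], so m(A) = 7.23
Step 1: a_1 = 7.23*(1 - 1/2) = 3.615, m(A_1) = 3.615
Step 2: a_2 = 7.23*(1 - 1/3) = 4.82, m(A_2) = 4.82
Step 3: a_3 = 7.23*(1 - 1/4) = 5.4225, m(A_3) = 5.4225
Step 4: a_4 = 7.23*(1 - 1/5) = 5.784, m(A_4) = 5.784
Step 5: a_5 = 7.23*(1 - 1/6) = 6.025, m(A_5) = 6.025
Step 6: a_6 = 7.23*(1 - 1/7) = 6.1971, m(A_6) = 6.1971
Limit: m(A_n) -> m([0,7.23]) = 7.23


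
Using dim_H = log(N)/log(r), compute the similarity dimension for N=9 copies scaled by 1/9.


For a self-similar set with N copies scaled by 1/r:
dim_H = log(N)/log(r) = log(9)/log(9)
= 2.197225/2.197225
= 1


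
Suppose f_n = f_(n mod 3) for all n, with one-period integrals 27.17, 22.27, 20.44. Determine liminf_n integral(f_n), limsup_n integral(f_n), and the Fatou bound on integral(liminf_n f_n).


The sequence (integral(f_n)) is periodic with period 3, repeating the values 27.17, 22.27, 20.44 indefinitely.
Step 1: For a periodic sequence, every tail (a_m, a_(m+1), ...) contains all 3 period values infinitely often.
Step 2: Hence inf of every tail = min of the period values = min(27.17, 22.27, 20.44) = 20.44.
        liminf_n integral(f_n) = sup over m of (inf of tail from m) = 20.44.
Step 3: Similarly sup of every tail = max of the period values = 27.17.
        limsup_n integral(f_n) = 27.17.
Step 4: Fatou's lemma: integral(liminf_n f_n) <= liminf_n integral(f_n) = 20.44.
        So the integral of the pointwise liminf is at most 20.44.


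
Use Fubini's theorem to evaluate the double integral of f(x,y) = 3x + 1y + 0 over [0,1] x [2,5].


By Fubini, integrate in x first, then y.
Step 1: Fix y, integrate over x in [0,1]:
  integral(3x + 1y + 0, x=0..1)
  = 3*(1^2 - 0^2)/2 + (1y + 0)*(1 - 0)
  = 1.5 + (1y + 0)*1
  = 1.5 + 1y + 0
  = 1.5 + 1y
Step 2: Integrate over y in [2,5]:
  integral(1.5 + 1y, y=2..5)
  = 1.5*3 + 1*(5^2 - 2^2)/2
  = 4.5 + 10.5
  = 15


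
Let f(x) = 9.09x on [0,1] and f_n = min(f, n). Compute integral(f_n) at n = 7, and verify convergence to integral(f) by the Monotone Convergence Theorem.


f(x) = 9.09x on [0,1]; f_n(x) = min(9.09x, n). At n = 7:
Step 1: f(x) reaches 7 at x = 7/9.09 = 0.770077
Step 2: integral(f_7) = integral(9.09x, 0, 0.770077) + integral(7, 0.770077, 1)
       = 9.09*0.770077^2/2 + 7*(1 - 0.770077)
       = 2.69527 + 1.609461
       = 4.30473
Step 3: As n -> infinity, f_n increases to f, so by MCT integral(f_n) -> integral(f) = 9.09/2 = 4.545.
Convergence: integral(f_7) = 4.30473 -> 4.545 as n -> infinity


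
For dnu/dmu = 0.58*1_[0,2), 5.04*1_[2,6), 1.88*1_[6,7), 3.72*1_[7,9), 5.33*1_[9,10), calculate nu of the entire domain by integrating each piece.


Integrate each piece of the Radon-Nikodym derivative:
Step 1: integral_0^2 0.58 dx = 0.58*(2-0) = 0.58*2 = 1.16
Step 2: integral_2^6 5.04 dx = 5.04*(6-2) = 5.04*4 = 20.16
Step 3: integral_6^7 1.88 dx = 1.88*(7-6) = 1.88*1 = 1.88
Step 4: integral_7^9 3.72 dx = 3.72*(9-7) = 3.72*2 = 7.44
Step 5: integral_9^10 5.33 dx = 5.33*(10-9) = 5.33*1 = 5.33
Total: 1.16 + 20.16 + 1.88 + 7.44 + 5.33 = 35.97


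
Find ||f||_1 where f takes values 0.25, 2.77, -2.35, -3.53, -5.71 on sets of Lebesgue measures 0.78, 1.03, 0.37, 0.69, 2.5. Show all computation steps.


Step 1: Compute |f_i|^1 for each value:
  |0.25|^1 = 0.25
  |2.77|^1 = 2.77
  |-2.35|^1 = 2.35
  |-3.53|^1 = 3.53
  |-5.71|^1 = 5.71
Step 2: Multiply by measures and sum:
  0.25 * 0.78 = 0.195
  2.77 * 1.03 = 2.8531
  2.35 * 0.37 = 0.8695
  3.53 * 0.69 = 2.4357
  5.71 * 2.5 = 14.275
Sum = 0.195 + 2.8531 + 0.8695 + 2.4357 + 14.275 = 20.6283
Step 3: Take the p-th root:
||f||_1 = (20.6283)^(1/1) = 20.6283


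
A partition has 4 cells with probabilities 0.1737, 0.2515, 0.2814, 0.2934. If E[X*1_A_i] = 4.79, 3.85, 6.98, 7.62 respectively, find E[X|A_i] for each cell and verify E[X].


For each cell A_i: E[X|A_i] = E[X*1_A_i] / P(A_i)
Step 1: E[X|A_1] = 4.79 / 0.1737 = 27.576281
Step 2: E[X|A_2] = 3.85 / 0.2515 = 15.308151
Step 3: E[X|A_3] = 6.98 / 0.2814 = 24.804549
Step 4: E[X|A_4] = 7.62 / 0.2934 = 25.97137
Verification: E[X] = sum E[X*1_A_i] = 4.79 + 3.85 + 6.98 + 7.62 = 23.24


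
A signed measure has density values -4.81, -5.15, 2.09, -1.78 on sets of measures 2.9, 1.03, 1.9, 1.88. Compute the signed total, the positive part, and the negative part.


Step 1: Compute signed measure on each set:
  Set 1: -4.81 * 2.9 = -13.949
  Set 2: -5.15 * 1.03 = -5.3045
  Set 3: 2.09 * 1.9 = 3.971
  Set 4: -1.78 * 1.88 = -3.3464
Step 2: Total signed measure = (-13.949) + (-5.3045) + (3.971) + (-3.3464)
     = -18.6289
Step 3: Positive part mu+(X) = sum of positive contributions = 3.971
Step 4: Negative part mu-(X) = |sum of negative contributions| = 22.5999


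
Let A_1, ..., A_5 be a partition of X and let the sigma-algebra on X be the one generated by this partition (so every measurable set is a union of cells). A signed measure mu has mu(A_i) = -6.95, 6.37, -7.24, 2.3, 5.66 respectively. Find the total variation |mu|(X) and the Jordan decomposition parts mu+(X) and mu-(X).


Step 1: Every measurable set is a union of atoms (the cells / points), so a Hahn decomposition is
  obtained by grouping atoms by sign: P = union of atoms with mu > 0, N = union of the remaining atoms.
  Atoms in P (indices): 2, 4, 5;  atoms in N (indices): 1, 3
  Positive values: 6.37, 2.3, 5.66
  Negative values: -6.95, -7.24
Step 2: mu+(X) = mu(P) = sum of positive atom values = 14.33
Step 3: mu-(X) = -mu(N) = sum of |negative atom values| = 14.19
Step 4: |mu|(X) = mu+(X) + mu-(X) = 14.33 + 14.19 = 28.52


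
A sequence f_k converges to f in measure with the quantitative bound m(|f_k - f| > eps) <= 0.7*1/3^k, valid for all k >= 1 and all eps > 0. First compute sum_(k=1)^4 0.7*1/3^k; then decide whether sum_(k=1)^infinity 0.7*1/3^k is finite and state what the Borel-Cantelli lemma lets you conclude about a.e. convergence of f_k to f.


Step 1: List the terms 0.7*1/3^k for k = 1 to 4:
  k=1: 0.233333
  k=2: 0.077778
  k=3: 0.025926
  k=4: 0.008642
Step 2: Partial sum = 0.233333 + 0.077778 + 0.025926 + 0.008642
     = 0.345679
Step 3: The full series sum_(k>=1) 0.7*1/3^k converges (geometric series with ratio 1/3 < 1; a constant multiple of a convergent series converges).
Step 4: Fix eps > 0. Since sum_k m(|f_k - f| > eps) < infinity, the Borel-Cantelli lemma gives
        m(limsup_k {|f_k - f| > eps}) = 0, i.e. for a.e. x, |f_k(x) - f(x)| <= eps for all large k.
        Applying this with eps = 1/j for j = 1, 2, ... and intersecting the countably many full-measure sets,
        for a.e. x we get limsup_k |f_k(x) - f(x)| <= 1/j for every j, hence f_k -> f almost everywhere.
Conclusion: series converges; Borel-Cantelli yields f_k -> f a.e.


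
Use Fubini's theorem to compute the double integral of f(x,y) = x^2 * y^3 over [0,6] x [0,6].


By Fubini's theorem, the double integral factors as a product of single integrals:
Step 1: integral_0^6 x^2 dx = [x^3/3] from 0 to 6
     = 6^3/3 = 72
Step 2: integral_0^6 y^3 dy = [y^4/4] from 0 to 6
     = 6^4/4 = 324
Step 3: Double integral = 72 * 324 = 23328


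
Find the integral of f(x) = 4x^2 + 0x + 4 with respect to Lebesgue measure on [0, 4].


The Lebesgue integral of a Riemann-integrable function agrees with the Riemann integral.
Antiderivative F(x) = (4/3)x^3 + (0/2)x^2 + 4x
F(4) = (4/3)*4^3 + (0/2)*4^2 + 4*4
     = (4/3)*64 + (0/2)*16 + 4*4
     = 85.333333 + 0.0 + 16
     = 101.333333
F(0) = 0.0
Integral = F(4) - F(0) = 101.333333 - 0.0 = 101.333333


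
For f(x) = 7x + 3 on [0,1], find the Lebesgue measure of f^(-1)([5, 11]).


f^(-1)([5, 11]) = {x : 5 <= 7x + 3 <= 11}
Solving: (5 - 3)/7 <= x <= (11 - 3)/7
= [0.285714, 1.142857]
Intersecting with [0,1]: [0.285714, 1]
Measure = 1 - 0.285714 = 0.714286


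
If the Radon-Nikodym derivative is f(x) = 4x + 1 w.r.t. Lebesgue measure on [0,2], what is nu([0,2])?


nu(A) = integral_A (dnu/dmu) dmu = integral_0^2 (4x + 1) dx
Step 1: Antiderivative F(x) = (4/2)x^2 + 1x
Step 2: F(2) = (4/2)*2^2 + 1*2 = 8 + 2 = 10
Step 3: F(0) = (4/2)*0^2 + 1*0 = 0.0 + 0 = 0.0
Step 4: nu([0,2]) = F(2) - F(0) = 10 - 0.0 = 10


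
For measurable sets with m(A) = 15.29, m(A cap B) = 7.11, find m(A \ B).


m(A \ B) = m(A) - m(A n B)
= 15.29 - 7.11
= 8.18


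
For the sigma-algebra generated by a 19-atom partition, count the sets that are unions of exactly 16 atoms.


Each element of F is a union of some subset of the 19 atoms.
Elements that are unions of exactly 16 atoms correspond to 16-element subsets of the 19 atoms.
Count = C(19, 16) = 19! / (16! * 3!) = 969.


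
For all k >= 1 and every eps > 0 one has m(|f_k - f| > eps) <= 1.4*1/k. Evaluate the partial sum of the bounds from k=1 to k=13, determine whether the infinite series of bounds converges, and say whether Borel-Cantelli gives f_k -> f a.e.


Step 1: List the terms 1.4*1/k for k = 1 to 13:
  k=1: 1.4
  k=2: 0.7
  k=3: 0.466667
  k=4: 0.35
  k=5: 0.28
  k=6: 0.233333
  k=7: 0.2
  k=8: 0.175
  k=9: 0.155556
  k=10: 0.14
  k=11: 0.127273
  k=12: 0.116667
  k=13: 0.107692
Step 2: Partial sum = 1.4 + 0.7 + 0.466667 + 0.35 + 0.28 + 0.233333 + 0.2 + 0.175 + 0.155556 + 0.14 + 0.127273 + 0.116667 + 0.107692
     = 4.452187
Step 3: The full series sum_(k>=1) 1.4*1/k diverges (harmonic series, p = 1; a nonzero constant multiple of a divergent series diverges).
Step 4: The (first) Borel-Cantelli lemma requires a summable sequence of measures, so it does not apply here;
        from this bound alone no conclusion about a.e. convergence can be drawn (convergence in measure still
        gives an a.e.-convergent subsequence, but not a.e. convergence of the whole sequence).
Conclusion: series diverges; Borel-Cantelli is inconclusive about a.e. convergence of f_k.


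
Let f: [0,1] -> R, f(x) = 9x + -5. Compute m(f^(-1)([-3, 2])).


f^(-1)([-3, 2]) = {x : -3 <= 9x + -5 <= 2}
Solving: (-3 - -5)/9 <= x <= (2 - -5)/9
= [0.222222, 0.777778]
Intersecting with [0,1]: [0.222222, 0.777778]
Measure = 0.777778 - 0.222222 = 0.555556


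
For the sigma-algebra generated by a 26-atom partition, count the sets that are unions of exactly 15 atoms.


Each element of F is a union of some subset of the 26 atoms.
Elements that are unions of exactly 15 atoms correspond to 15-element subsets of the 26 atoms.
Count = C(26, 15) = 26! / (15! * 11!) = 7726160.


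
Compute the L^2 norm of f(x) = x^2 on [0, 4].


Step 1: ||f||_2 = (integral_0^4 |x^2|^2 dx)^(1/2)
     = (integral_0^4 x^4 dx)^(1/2)
Step 2: integral_0^4 x^4 dx = [x^5/(5)] from 0 to 4 = 4^5/5
     = 1024/5 = 204.8
Step 3: ||f||_2 = (204.8)^(1/2) = 14.310835


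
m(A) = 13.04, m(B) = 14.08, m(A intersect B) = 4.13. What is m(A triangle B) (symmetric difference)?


m(A Delta B) = m(A) + m(B) - 2*m(A n B)
= 13.04 + 14.08 - 2*4.13
= 13.04 + 14.08 - 8.26
= 18.86


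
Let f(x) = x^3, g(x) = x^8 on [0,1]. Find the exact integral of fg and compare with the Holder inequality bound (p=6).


Step 1: Exact integral of f*g = integral(x^11, 0, 1) = 1/12
     = 0.083333
Step 2: Holder bound with p=6, q=1.2:
  ||f||_p = (integral x^18 dx)^(1/6) = (1/19)^(1/6) = 0.612173
  ||g||_q = (integral x^9.6 dx)^(1/1.2) = (1/10.6)^(1/1.2) = 0.139823
Step 3: Holder bound = ||f||_p * ||g||_q = 0.612173 * 0.139823 = 0.085596
Verification: 0.083333 <= 0.085596 (Holder holds)


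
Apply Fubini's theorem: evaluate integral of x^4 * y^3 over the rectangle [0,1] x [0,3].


By Fubini's theorem, the double integral factors as a product of single integrals:
Step 1: integral_0^1 x^4 dx = [x^5/5] from 0 to 1
     = 1^5/5 = 0.2
Step 2: integral_0^3 y^3 dy = [y^4/4] from 0 to 3
     = 3^4/4 = 20.25
Step 3: Double integral = 0.2 * 20.25 = 4.05


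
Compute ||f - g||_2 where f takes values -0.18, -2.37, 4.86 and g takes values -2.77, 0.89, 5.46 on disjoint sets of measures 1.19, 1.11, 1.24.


Step 1: Compute differences f_i - g_i:
  -0.18 - -2.77 = 2.59
  -2.37 - 0.89 = -3.26
  4.86 - 5.46 = -0.6
Step 2: Compute |diff|^2 * measure for each set:
  |2.59|^2 * 1.19 = 6.7081 * 1.19 = 7.982639
  |-3.26|^2 * 1.11 = 10.6276 * 1.11 = 11.796636
  |-0.6|^2 * 1.24 = 0.36 * 1.24 = 0.4464
Step 3: Sum = 20.225675
Step 4: ||f-g||_2 = (20.225675)^(1/2) = 4.497296


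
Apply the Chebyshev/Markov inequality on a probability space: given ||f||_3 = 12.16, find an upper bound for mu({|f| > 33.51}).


Chebyshev/Markov inequality: mu(|f| > eps) <= (||f||_p / eps)^p
Step 1: ||f||_3 / eps = 12.16 / 33.51 = 0.362877
Step 2: Raise to power p = 3:
  (0.362877)^3 = 0.047783
Step 3: Therefore mu(|f| > 33.51) <= 0.047783


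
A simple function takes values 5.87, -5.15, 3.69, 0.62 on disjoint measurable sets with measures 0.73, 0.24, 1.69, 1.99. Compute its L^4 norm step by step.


Step 1: Compute |f_i|^4 for each value:
  |5.87|^4 = 1187.277958
  |-5.15|^4 = 703.443006
  |3.69|^4 = 185.398179
  |0.62|^4 = 0.147763
Step 2: Multiply by measures and sum:
  1187.277958 * 0.73 = 866.712909
  703.443006 * 0.24 = 168.826322
  185.398179 * 1.69 = 313.322923
  0.147763 * 1.99 = 0.294049
Sum = 866.712909 + 168.826322 + 313.322923 + 0.294049 = 1349.156203
Step 3: Take the p-th root:
||f||_4 = (1349.156203)^(1/4) = 6.060599


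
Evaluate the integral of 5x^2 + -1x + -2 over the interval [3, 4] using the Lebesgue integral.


The Lebesgue integral of a Riemann-integrable function agrees with the Riemann integral.
Antiderivative F(x) = (5/3)x^3 + (-1/2)x^2 + -2x
F(4) = (5/3)*4^3 + (-1/2)*4^2 + -2*4
     = (5/3)*64 + (-1/2)*16 + -2*4
     = 106.666667 + -8 + -8
     = 90.666667
F(3) = 34.5
Integral = F(4) - F(3) = 90.666667 - 34.5 = 56.166667


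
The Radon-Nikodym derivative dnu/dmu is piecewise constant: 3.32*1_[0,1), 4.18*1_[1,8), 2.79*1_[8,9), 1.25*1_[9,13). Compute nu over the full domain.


Integrate each piece of the Radon-Nikodym derivative:
Step 1: integral_0^1 3.32 dx = 3.32*(1-0) = 3.32*1 = 3.32
Step 2: integral_1^8 4.18 dx = 4.18*(8-1) = 4.18*7 = 29.26
Step 3: integral_8^9 2.79 dx = 2.79*(9-8) = 2.79*1 = 2.79
Step 4: integral_9^13 1.25 dx = 1.25*(13-9) = 1.25*4 = 5
Total: 3.32 + 29.26 + 2.79 + 5 = 40.37


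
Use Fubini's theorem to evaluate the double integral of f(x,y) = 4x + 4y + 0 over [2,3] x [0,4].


By Fubini, integrate in x first, then y.
Step 1: Fix y, integrate over x in [2,3]:
  integral(4x + 4y + 0, x=2..3)
  = 4*(3^2 - 2^2)/2 + (4y + 0)*(3 - 2)
  = 10 + (4y + 0)*1
  = 10 + 4y + 0
  = 10 + 4y
Step 2: Integrate over y in [0,4]:
  integral(10 + 4y, y=0..4)
  = 10*4 + 4*(4^2 - 0^2)/2
  = 40 + 32
  = 72


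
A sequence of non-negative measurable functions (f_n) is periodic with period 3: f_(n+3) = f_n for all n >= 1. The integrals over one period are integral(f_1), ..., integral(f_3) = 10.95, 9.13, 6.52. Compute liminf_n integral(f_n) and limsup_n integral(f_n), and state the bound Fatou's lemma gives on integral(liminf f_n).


The sequence (integral(f_n)) is periodic with period 3, repeating the values 10.95, 9.13, 6.52 indefinitely.
Step 1: For a periodic sequence, every tail (a_m, a_(m+1), ...) contains all 3 period values infinitely often.
Step 2: Hence inf of every tail = min of the period values = min(10.95, 9.13, 6.52) = 6.52.
        liminf_n integral(f_n) = sup over m of (inf of tail from m) = 6.52.
Step 3: Similarly sup of every tail = max of the period values = 10.95.
        limsup_n integral(f_n) = 10.95.
Step 4: Fatou's lemma: integral(liminf_n f_n) <= liminf_n integral(f_n) = 6.52.
        So the integral of the pointwise liminf is at most 6.52.


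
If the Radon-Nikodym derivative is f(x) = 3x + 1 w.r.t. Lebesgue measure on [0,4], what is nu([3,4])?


nu(A) = integral_A (dnu/dmu) dmu = integral_3^4 (3x + 1) dx
Step 1: Antiderivative F(x) = (3/2)x^2 + 1x
Step 2: F(4) = (3/2)*4^2 + 1*4 = 24 + 4 = 28
Step 3: F(3) = (3/2)*3^2 + 1*3 = 13.5 + 3 = 16.5
Step 4: nu([3,4]) = F(4) - F(3) = 28 - 16.5 = 11.5


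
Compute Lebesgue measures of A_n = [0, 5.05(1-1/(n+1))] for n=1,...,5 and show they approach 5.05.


By continuity of measure from below: if A_n increases to A, then m(A_n) -> m(A).
Here A = [0, 5.05], so m(A) = 5.05
Step 1: a_1 = 5.05*(1 - 1/2) = 2.525, m(A_1) = 2.525
Step 2: a_2 = 5.05*(1 - 1/3) = 3.3667, m(A_2) = 3.3667
Step 3: a_3 = 5.05*(1 - 1/4) = 3.7875, m(A_3) = 3.7875
Step 4: a_4 = 5.05*(1 - 1/5) = 4.04, m(A_4) = 4.04
Step 5: a_5 = 5.05*(1 - 1/6) = 4.2083, m(A_5) = 4.2083
Limit: m(A_n) -> m([0,5.05]) = 5.05


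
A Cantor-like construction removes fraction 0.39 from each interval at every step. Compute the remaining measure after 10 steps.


Step 1: At each step, fraction remaining = 1 - 0.39 = 0.61
Step 2: After 10 steps, measure = (0.61)^10
Result = 0.007133


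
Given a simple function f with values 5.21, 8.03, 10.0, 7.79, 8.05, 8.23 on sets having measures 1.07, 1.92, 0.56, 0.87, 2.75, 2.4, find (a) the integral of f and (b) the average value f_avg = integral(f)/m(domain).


Step 1: Integral = sum(value_i * measure_i)
= 5.21*1.07 + 8.03*1.92 + 10.0*0.56 + 7.79*0.87 + 8.05*2.75 + 8.23*2.4
= 5.5747 + 15.4176 + 5.6 + 6.7773 + 22.1375 + 19.752
= 75.2591
Step 2: Total measure of domain = 1.07 + 1.92 + 0.56 + 0.87 + 2.75 + 2.4 = 9.57
Step 3: Average value = 75.2591 / 9.57 = 7.864065


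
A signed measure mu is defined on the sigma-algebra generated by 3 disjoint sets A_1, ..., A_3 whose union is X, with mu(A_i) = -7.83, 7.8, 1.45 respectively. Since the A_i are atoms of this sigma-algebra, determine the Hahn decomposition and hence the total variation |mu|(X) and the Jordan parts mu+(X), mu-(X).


Step 1: Every measurable set is a union of atoms (the cells / points), so a Hahn decomposition is
  obtained by grouping atoms by sign: P = union of atoms with mu > 0, N = union of the remaining atoms.
  Atoms in P (indices): 2, 3;  atoms in N (indices): 1
  Positive values: 7.8, 1.45
  Negative values: -7.83
Step 2: mu+(X) = mu(P) = sum of positive atom values = 9.25
Step 3: mu-(X) = -mu(N) = sum of |negative atom values| = 7.83
Step 4: |mu|(X) = mu+(X) + mu-(X) = 9.25 + 7.83 = 17.08


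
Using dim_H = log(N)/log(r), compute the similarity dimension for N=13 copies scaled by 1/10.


For a self-similar set with N copies scaled by 1/r:
dim_H = log(N)/log(r) = log(13)/log(10)
= 2.564949/2.302585
= 1.113943


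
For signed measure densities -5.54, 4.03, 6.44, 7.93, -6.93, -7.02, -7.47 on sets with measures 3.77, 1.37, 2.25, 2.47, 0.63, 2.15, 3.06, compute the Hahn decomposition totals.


Step 1: Compute signed measure on each set:
  Set 1: -5.54 * 3.77 = -20.8858
  Set 2: 4.03 * 1.37 = 5.5211
  Set 3: 6.44 * 2.25 = 14.49
  Set 4: 7.93 * 2.47 = 19.5871
  Set 5: -6.93 * 0.63 = -4.3659
  Set 6: -7.02 * 2.15 = -15.093
  Set 7: -7.47 * 3.06 = -22.8582
Step 2: Total signed measure = (-20.8858) + (5.5211) + (14.49) + (19.5871) + (-4.3659) + (-15.093) + (-22.8582)
     = -23.6047
Step 3: Positive part mu+(X) = sum of positive contributions = 39.5982
Step 4: Negative part mu-(X) = |sum of negative contributions| = 63.2029


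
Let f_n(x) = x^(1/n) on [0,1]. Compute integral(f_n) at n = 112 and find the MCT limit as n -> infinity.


At n = 112: f_112(x) = x^(1/112).
Step 1: integral(x^(1/112), 0, 1) = [x^(1/112+1) / (1/112+1)] from 0 to 1
     = 1 / (1/112 + 1) = 1 / ((112+1)/112) = 112/(112+1)
     = 112/113 = 0.99115
Step 2: As n -> infinity, f_n(x) = x^(1/n) -> 1 for x in (0,1], and f_n is increasing in n.
By MCT, lim_n integral(f_n) = integral(lim_n f_n) = integral(1, 0, 1) = 1.
Step 3: Verify convergence: 112/113 = 0.99115 -> 1


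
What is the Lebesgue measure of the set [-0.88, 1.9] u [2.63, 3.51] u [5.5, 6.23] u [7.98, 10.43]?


For pairwise disjoint intervals, m(union) = sum of lengths.
= (1.9 - -0.88) + (3.51 - 2.63) + (6.23 - 5.5) + (10.43 - 7.98)
= 2.78 + 0.88 + 0.73 + 2.45
= 6.84


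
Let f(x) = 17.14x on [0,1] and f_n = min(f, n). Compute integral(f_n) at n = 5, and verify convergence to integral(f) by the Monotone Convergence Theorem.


f(x) = 17.14x on [0,1]; f_n(x) = min(17.14x, n). At n = 5:
Step 1: f(x) reaches 5 at x = 5/17.14 = 0.291715
Step 2: integral(f_5) = integral(17.14x, 0, 0.291715) + integral(5, 0.291715, 1)
       = 17.14*0.291715^2/2 + 5*(1 - 0.291715)
       = 0.729288 + 3.541424
       = 4.270712
Step 3: As n -> infinity, f_n increases to f, so by MCT integral(f_n) -> integral(f) = 17.14/2 = 8.57.
Convergence: integral(f_5) = 4.270712 -> 8.57 as n -> infinity


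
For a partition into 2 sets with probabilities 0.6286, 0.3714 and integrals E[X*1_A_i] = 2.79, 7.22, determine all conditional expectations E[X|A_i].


For each cell A_i: E[X|A_i] = E[X*1_A_i] / P(A_i)
Step 1: E[X|A_1] = 2.79 / 0.6286 = 4.438435
Step 2: E[X|A_2] = 7.22 / 0.3714 = 19.439957
Verification: E[X] = sum E[X*1_A_i] = 2.79 + 7.22 = 10.01


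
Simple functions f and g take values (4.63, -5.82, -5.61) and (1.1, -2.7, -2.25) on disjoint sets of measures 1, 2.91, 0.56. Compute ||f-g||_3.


Step 1: Compute differences f_i - g_i:
  4.63 - 1.1 = 3.53
  -5.82 - -2.7 = -3.12
  -5.61 - -2.25 = -3.36
Step 2: Compute |diff|^3 * measure for each set:
  |3.53|^3 * 1 = 43.986977 * 1 = 43.986977
  |-3.12|^3 * 2.91 = 30.371328 * 2.91 = 88.380564
  |-3.36|^3 * 0.56 = 37.933056 * 0.56 = 21.242511
Step 3: Sum = 153.610053
Step 4: ||f-g||_3 = (153.610053)^(1/3) = 5.35558


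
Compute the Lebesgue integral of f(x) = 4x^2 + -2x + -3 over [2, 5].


The Lebesgue integral of a Riemann-integrable function agrees with the Riemann integral.
Antiderivative F(x) = (4/3)x^3 + (-2/2)x^2 + -3x
F(5) = (4/3)*5^3 + (-2/2)*5^2 + -3*5
     = (4/3)*125 + (-2/2)*25 + -3*5
     = 166.666667 + -25 + -15
     = 126.666667
F(2) = 0.666667
Integral = F(5) - F(2) = 126.666667 - 0.666667 = 126


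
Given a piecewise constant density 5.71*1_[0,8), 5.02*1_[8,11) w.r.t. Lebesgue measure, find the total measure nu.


Integrate each piece of the Radon-Nikodym derivative:
Step 1: integral_0^8 5.71 dx = 5.71*(8-0) = 5.71*8 = 45.68
Step 2: integral_8^11 5.02 dx = 5.02*(11-8) = 5.02*3 = 15.06
Total: 45.68 + 15.06 = 60.74


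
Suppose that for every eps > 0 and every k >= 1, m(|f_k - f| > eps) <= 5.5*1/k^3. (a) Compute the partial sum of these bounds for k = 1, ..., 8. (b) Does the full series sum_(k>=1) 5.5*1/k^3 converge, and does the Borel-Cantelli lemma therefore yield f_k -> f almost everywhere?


Step 1: List the terms 5.5*1/k^3 for k = 1 to 8:
  k=1: 5.5
  k=2: 0.6875
  k=3: 0.203704
  k=4: 0.085938
  k=5: 0.044
  k=6: 0.025463
  k=7: 0.016035
  k=8: 0.010742
Step 2: Partial sum = 5.5 + 0.6875 + 0.203704 + 0.085938 + 0.044 + 0.025463 + 0.016035 + 0.010742
     = 6.573381
Step 3: The full series sum_(k>=1) 5.5*1/k^3 converges (p-series with p = 3 > 1; a constant multiple of a convergent series converges).
Step 4: Fix eps > 0. Since sum_k m(|f_k - f| > eps) < infinity, the Borel-Cantelli lemma gives
        m(limsup_k {|f_k - f| > eps}) = 0, i.e. for a.e. x, |f_k(x) - f(x)| <= eps for all large k.
        Applying this with eps = 1/j for j = 1, 2, ... and intersecting the countably many full-measure sets,
        for a.e. x we get limsup_k |f_k(x) - f(x)| <= 1/j for every j, hence f_k -> f almost everywhere.
Conclusion: series converges; Borel-Cantelli yields f_k -> f a.e.


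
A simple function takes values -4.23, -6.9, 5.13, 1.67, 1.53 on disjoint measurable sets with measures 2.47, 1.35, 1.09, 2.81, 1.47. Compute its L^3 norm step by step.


Step 1: Compute |f_i|^3 for each value:
  |-4.23|^3 = 75.686967
  |-6.9|^3 = 328.509
  |5.13|^3 = 135.005697
  |1.67|^3 = 4.657463
  |1.53|^3 = 3.581577
Step 2: Multiply by measures and sum:
  75.686967 * 2.47 = 186.946808
  328.509 * 1.35 = 443.48715
  135.005697 * 1.09 = 147.15621
  4.657463 * 2.81 = 13.087471
  3.581577 * 1.47 = 5.264918
Sum = 186.946808 + 443.48715 + 147.15621 + 13.087471 + 5.264918 = 795.942557
Step 3: Take the p-th root:
||f||_3 = (795.942557)^(1/3) = 9.267457
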